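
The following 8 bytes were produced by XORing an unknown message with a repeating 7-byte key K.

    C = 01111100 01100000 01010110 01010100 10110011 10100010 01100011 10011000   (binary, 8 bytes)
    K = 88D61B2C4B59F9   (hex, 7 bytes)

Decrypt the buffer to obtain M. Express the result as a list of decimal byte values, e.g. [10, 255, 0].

The 7-byte key repeats, so the effective keystream is 88 d6 1b 2c 4b 59 f9 88.
byte 0: 01111100 ^ 10001000 = 11110100
byte 1: 01100000 ^ 11010110 = 10110110
byte 2: 01010110 ^ 00011011 = 01001101
byte 3: 01010100 ^ 00101100 = 01111000
byte 4: 10110011 ^ 01001011 = 11111000
byte 5: 10100010 ^ 01011001 = 11111011
byte 6: 01100011 ^ 11111001 = 10011010
byte 7: 10011000 ^ 10001000 = 00010000

[244, 182, 77, 120, 248, 251, 154, 16]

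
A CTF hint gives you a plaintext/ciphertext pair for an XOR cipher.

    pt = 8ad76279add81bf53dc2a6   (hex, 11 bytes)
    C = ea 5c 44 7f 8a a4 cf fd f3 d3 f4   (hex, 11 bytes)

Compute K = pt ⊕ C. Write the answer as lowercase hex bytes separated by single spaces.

Since C = pt ⊕ K, XORing both sides with pt gives K = pt ⊕ C.
8a xor ea = 60
d7 xor 5c = 8b
62 xor 44 = 26
79 xor 7f = 06
ad xor 8a = 27
d8 xor a4 = 7c
1b xor cf = d4
f5 xor fd = 08
3d xor f3 = ce
c2 xor d3 = 11
a6 xor f4 = 52

60 8b 26 06 27 7c d4 08 ce 11 52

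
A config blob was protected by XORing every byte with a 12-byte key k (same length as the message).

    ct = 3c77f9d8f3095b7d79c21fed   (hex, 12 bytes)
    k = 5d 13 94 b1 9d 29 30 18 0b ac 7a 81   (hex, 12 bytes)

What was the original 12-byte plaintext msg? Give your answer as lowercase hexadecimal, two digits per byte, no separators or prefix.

00111100 xor 01011101 = 01100001
01110111 xor 00010011 = 01100100
11111001 xor 10010100 = 01101101
11011000 xor 10110001 = 01101001
11110011 xor 10011101 = 01101110
00001001 xor 00101001 = 00100000
01011011 xor 00110000 = 01101011
01111101 xor 00011000 = 01100101
01111001 xor 00001011 = 01110010
11000010 xor 10101100 = 01101110
00011111 xor 01111010 = 01100101
11101101 xor 10000001 = 01101100

61646d696e206b65726e656c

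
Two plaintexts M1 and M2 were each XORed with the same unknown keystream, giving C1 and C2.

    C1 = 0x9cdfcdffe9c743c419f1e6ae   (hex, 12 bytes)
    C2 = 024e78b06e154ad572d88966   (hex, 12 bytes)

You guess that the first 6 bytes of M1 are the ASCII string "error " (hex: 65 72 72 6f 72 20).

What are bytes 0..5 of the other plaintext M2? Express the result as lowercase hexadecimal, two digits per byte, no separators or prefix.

First, C1 ⊕ C2 = (M1 ⊕ K) ⊕ (M2 ⊕ K) = M1 ⊕ M2, so the key drops out. Then M2 = (M1 ⊕ M2) ⊕ M1 over the first 6 bytes.
byte 0: (9c ^ 02) ^ 65 = 9e ^ 65 = fb
byte 1: (df ^ 4e) ^ 72 = 91 ^ 72 = e3
byte 2: (cd ^ 78) ^ 72 = b5 ^ 72 = c7
byte 3: (ff ^ b0) ^ 6f = 4f ^ 6f = 20
byte 4: (e9 ^ 6e) ^ 72 = 87 ^ 72 = f5
byte 5: (c7 ^ 15) ^ 20 = d2 ^ 20 = f2

fbe3c720f5f2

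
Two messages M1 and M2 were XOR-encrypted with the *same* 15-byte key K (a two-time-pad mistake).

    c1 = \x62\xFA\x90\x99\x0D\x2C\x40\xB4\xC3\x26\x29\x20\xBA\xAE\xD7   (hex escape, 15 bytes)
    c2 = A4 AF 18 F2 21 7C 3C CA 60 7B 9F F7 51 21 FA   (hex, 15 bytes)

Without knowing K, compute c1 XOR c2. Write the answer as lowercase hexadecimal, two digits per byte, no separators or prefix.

c1 ⊕ c2 = (M1 ⊕ K) ⊕ (M2 ⊕ K) = M1 ⊕ M2 — the shared key cancels under XOR.
byte 0:  98 xor 164 = 198
byte 1: 250 xor 175 =  85
byte 2: 144 xor  24 = 136
byte 3: 153 xor 242 = 107
byte 4:  13 xor  33 =  44
byte 5:  44 xor 124 =  80
byte 6:  64 xor  60 = 124
byte 7: 180 xor 202 = 126
byte 8: 195 xor  96 = 163
byte 9:  38 xor 123 =  93
byte 10:  41 xor 159 = 182
byte 11:  32 xor 247 = 215
byte 12: 186 xor  81 = 235
byte 13: 174 xor  33 = 143
byte 14: 215 xor 250 =  45

c655886b2c507c7ea35db6d7eb8f2d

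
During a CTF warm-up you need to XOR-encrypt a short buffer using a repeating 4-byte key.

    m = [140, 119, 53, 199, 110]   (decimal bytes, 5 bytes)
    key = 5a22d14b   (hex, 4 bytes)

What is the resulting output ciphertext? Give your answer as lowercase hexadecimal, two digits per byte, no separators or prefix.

The 4-byte key repeats, so the effective keystream is 5a 22 d1 4b 5a.
byte 0: 8c ^ 5a = d6
byte 1: 77 ^ 22 = 55
byte 2: 35 ^ d1 = e4
byte 3: c7 ^ 4b = 8c
byte 4: 6e ^ 5a = 34

d655e48c34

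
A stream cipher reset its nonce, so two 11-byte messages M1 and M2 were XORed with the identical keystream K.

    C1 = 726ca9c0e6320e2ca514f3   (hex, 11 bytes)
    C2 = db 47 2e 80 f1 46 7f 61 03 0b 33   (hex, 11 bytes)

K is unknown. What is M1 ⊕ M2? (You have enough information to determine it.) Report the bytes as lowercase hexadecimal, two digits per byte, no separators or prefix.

a92b87401774714da61fc0

C1 ⊕ C2 = (M1 ⊕ K) ⊕ (M2 ⊕ K) = M1 ⊕ M2 — the shared key cancels under XOR.
114 ^ 219 = 169
108 ^  71 =  43
169 ^  46 = 135
192 ^ 128 =  64
230 ^ 241 =  23
 50 ^  70 = 116
 14 ^ 127 = 113
 44 ^  97 =  77
165 ^   3 = 166
 20 ^  11 =  31
243 ^  51 = 192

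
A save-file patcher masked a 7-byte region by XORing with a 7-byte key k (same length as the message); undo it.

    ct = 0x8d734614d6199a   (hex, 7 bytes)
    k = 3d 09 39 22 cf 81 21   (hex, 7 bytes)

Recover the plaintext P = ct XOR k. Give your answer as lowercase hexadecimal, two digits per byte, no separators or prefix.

8d ^ 3d = b0
73 ^ 09 = 7a
46 ^ 39 = 7f
14 ^ 22 = 36
d6 ^ cf = 19
19 ^ 81 = 98
9a ^ 21 = bb

b07a7f361998bb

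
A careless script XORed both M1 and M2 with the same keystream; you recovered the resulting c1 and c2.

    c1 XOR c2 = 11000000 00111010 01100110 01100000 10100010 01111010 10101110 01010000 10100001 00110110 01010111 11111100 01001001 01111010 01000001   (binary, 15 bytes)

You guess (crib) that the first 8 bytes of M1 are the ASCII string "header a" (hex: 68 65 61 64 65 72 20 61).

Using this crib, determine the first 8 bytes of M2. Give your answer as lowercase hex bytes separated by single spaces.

a8 5f 07 04 c7 08 8e 31

Since c1 ⊕ c2 = M1 ⊕ M2, XORing with the guessed M1 bytes yields the corresponding M2 bytes: M2 = (c1 ⊕ c2) ⊕ M1.
192 ^ 104 = 168
 58 ^ 101 =  95
102 ^  97 =   7
 96 ^ 100 =   4
162 ^ 101 = 199
122 ^ 114 =   8
174 ^  32 = 142
 80 ^  97 =  49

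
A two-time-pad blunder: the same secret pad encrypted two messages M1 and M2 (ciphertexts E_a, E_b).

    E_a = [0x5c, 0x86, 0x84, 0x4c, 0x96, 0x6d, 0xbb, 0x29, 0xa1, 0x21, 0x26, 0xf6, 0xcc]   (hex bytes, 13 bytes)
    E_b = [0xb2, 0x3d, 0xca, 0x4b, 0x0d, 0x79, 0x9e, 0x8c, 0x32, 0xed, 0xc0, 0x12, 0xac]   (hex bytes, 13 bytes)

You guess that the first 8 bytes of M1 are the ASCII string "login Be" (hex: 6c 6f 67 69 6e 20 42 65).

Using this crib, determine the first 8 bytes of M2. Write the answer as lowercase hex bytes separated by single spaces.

82 d4 29 6e f5 34 67 c0

First, E_a ⊕ E_b = (M1 ⊕ K) ⊕ (M2 ⊕ K) = M1 ⊕ M2, so the key drops out. Then M2 = (M1 ⊕ M2) ⊕ M1 over the first 8 bytes.
byte 0: (5c XOR b2) XOR 6c = ee XOR 6c = 82
byte 1: (86 XOR 3d) XOR 6f = bb XOR 6f = d4
byte 2: (84 XOR ca) XOR 67 = 4e XOR 67 = 29
byte 3: (4c XOR 4b) XOR 69 = 07 XOR 69 = 6e
byte 4: (96 XOR 0d) XOR 6e = 9b XOR 6e = f5
byte 5: (6d XOR 79) XOR 20 = 14 XOR 20 = 34
byte 6: (bb XOR 9e) XOR 42 = 25 XOR 42 = 67
byte 7: (29 XOR 8c) XOR 65 = a5 XOR 65 = c0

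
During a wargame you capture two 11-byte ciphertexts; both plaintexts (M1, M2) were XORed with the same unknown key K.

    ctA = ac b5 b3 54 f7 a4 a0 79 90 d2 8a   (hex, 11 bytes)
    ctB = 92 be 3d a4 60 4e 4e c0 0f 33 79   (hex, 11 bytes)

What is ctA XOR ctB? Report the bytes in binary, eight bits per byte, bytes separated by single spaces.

ctA ⊕ ctB = (M1 ⊕ K) ⊕ (M2 ⊕ K) = M1 ⊕ M2 — the shared key cancels under XOR.
ac ^ 92 = 3e
b5 ^ be = 0b
b3 ^ 3d = 8e
54 ^ a4 = f0
f7 ^ 60 = 97
a4 ^ 4e = ea
a0 ^ 4e = ee
79 ^ c0 = b9
90 ^ 0f = 9f
d2 ^ 33 = e1
8a ^ 79 = f3

00111110 00001011 10001110 11110000 10010111 11101010 11101110 10111001 10011111 11100001 11110011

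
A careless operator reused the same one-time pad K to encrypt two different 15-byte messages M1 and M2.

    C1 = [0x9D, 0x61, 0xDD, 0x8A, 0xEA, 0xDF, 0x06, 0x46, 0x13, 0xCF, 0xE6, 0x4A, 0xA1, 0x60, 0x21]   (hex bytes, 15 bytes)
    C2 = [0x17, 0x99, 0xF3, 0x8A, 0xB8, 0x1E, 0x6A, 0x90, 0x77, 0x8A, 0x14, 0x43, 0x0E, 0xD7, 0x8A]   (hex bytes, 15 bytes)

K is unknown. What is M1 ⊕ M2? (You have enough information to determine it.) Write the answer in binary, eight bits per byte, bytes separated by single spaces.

10001010 11111000 00101110 00000000 01010010 11000001 01101100 11010110 01100100 01000101 11110010 00001001 10101111 10110111 10101011

C1 ⊕ C2 = (M1 ⊕ K) ⊕ (M2 ⊕ K) = M1 ⊕ M2 — the shared key cancels under XOR.
byte 0: 10011101 ⊕ 00010111 = 10001010
byte 1: 01100001 ⊕ 10011001 = 11111000
byte 2: 11011101 ⊕ 11110011 = 00101110
byte 3: 10001010 ⊕ 10001010 = 00000000
byte 4: 11101010 ⊕ 10111000 = 01010010
byte 5: 11011111 ⊕ 00011110 = 11000001
byte 6: 00000110 ⊕ 01101010 = 01101100
byte 7: 01000110 ⊕ 10010000 = 11010110
byte 8: 00010011 ⊕ 01110111 = 01100100
byte 9: 11001111 ⊕ 10001010 = 01000101
byte 10: 11100110 ⊕ 00010100 = 11110010
byte 11: 01001010 ⊕ 01000011 = 00001001
byte 12: 10100001 ⊕ 00001110 = 10101111
byte 13: 01100000 ⊕ 11010111 = 10110111
byte 14: 00100001 ⊕ 10001010 = 10101011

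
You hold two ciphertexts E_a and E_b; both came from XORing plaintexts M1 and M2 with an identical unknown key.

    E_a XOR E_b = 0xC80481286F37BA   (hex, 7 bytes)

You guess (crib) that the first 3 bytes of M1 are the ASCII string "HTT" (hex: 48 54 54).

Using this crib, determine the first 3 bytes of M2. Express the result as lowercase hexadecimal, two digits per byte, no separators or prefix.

Since E_a ⊕ E_b = M1 ⊕ M2, XORing with the guessed M1 bytes yields the corresponding M2 bytes: M2 = (E_a ⊕ E_b) ⊕ M1.
c8 ⊕ 48 = 80
04 ⊕ 54 = 50
81 ⊕ 54 = d5

8050d5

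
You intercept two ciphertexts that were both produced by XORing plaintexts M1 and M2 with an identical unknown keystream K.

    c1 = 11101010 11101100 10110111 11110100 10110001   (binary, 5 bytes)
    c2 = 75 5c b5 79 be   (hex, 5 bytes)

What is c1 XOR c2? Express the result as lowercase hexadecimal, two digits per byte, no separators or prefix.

c1 ⊕ c2 = (M1 ⊕ K) ⊕ (M2 ⊕ K) = M1 ⊕ M2 — the shared key cancels under XOR.
ea xor 75 = 9f
ec xor 5c = b0
b7 xor b5 = 02
f4 xor 79 = 8d
b1 xor be = 0f

9fb0028d0f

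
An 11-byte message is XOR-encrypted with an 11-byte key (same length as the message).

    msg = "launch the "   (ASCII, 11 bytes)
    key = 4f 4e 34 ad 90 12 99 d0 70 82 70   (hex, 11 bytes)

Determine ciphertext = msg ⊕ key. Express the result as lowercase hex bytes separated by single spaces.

108 ⊕  79 =  35
 97 ⊕  78 =  47
117 ⊕  52 =  65
110 ⊕ 173 = 195
 99 ⊕ 144 = 243
104 ⊕  18 = 122
 32 ⊕ 153 = 185
116 ⊕ 208 = 164
104 ⊕ 112 =  24
101 ⊕ 130 = 231
 32 ⊕ 112 =  80

23 2f 41 c3 f3 7a b9 a4 18 e7 50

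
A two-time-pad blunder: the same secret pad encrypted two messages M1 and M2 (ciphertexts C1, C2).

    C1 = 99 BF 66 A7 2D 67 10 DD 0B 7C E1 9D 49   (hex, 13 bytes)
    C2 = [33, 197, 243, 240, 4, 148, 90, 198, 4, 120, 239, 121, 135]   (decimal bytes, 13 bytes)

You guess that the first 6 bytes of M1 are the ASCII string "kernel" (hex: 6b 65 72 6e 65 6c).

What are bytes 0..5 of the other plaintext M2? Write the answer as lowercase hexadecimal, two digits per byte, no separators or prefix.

d31fe7394c9f

First, C1 ⊕ C2 = (M1 ⊕ K) ⊕ (M2 ⊕ K) = M1 ⊕ M2, so the key drops out. Then M2 = (M1 ⊕ M2) ⊕ M1 over the first 6 bytes.
byte 0: (99 XOR 21) XOR 6b = b8 XOR 6b = d3
byte 1: (bf XOR c5) XOR 65 = 7a XOR 65 = 1f
byte 2: (66 XOR f3) XOR 72 = 95 XOR 72 = e7
byte 3: (a7 XOR f0) XOR 6e = 57 XOR 6e = 39
byte 4: (2d XOR 04) XOR 65 = 29 XOR 65 = 4c
byte 5: (67 XOR 94) XOR 6c = f3 XOR 6c = 9f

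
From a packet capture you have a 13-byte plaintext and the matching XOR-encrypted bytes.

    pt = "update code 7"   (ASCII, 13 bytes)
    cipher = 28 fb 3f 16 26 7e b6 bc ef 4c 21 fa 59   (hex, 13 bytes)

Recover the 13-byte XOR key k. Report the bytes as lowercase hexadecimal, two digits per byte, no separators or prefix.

5d8b5b77521b96df802844da6e

Since cipher = pt ⊕ k, XORing both sides with pt gives k = pt ⊕ cipher.
byte 0: 75 ^ 28 = 5d
byte 1: 70 ^ fb = 8b
byte 2: 64 ^ 3f = 5b
byte 3: 61 ^ 16 = 77
byte 4: 74 ^ 26 = 52
byte 5: 65 ^ 7e = 1b
byte 6: 20 ^ b6 = 96
byte 7: 63 ^ bc = df
byte 8: 6f ^ ef = 80
byte 9: 64 ^ 4c = 28
byte 10: 65 ^ 21 = 44
byte 11: 20 ^ fa = da
byte 12: 37 ^ 59 = 6e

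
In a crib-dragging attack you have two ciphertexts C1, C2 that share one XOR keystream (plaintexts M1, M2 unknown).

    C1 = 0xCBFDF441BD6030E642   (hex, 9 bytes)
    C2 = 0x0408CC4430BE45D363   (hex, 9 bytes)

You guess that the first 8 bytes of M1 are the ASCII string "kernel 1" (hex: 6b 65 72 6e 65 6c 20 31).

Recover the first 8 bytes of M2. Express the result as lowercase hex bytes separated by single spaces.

a4 90 4a 6b e8 b2 55 04

First, C1 ⊕ C2 = (M1 ⊕ K) ⊕ (M2 ⊕ K) = M1 ⊕ M2, so the key drops out. Then M2 = (M1 ⊕ M2) ⊕ M1 over the first 8 bytes.
byte 0: (cb xor 04) xor 6b = cf xor 6b = a4
byte 1: (fd xor 08) xor 65 = f5 xor 65 = 90
byte 2: (f4 xor cc) xor 72 = 38 xor 72 = 4a
byte 3: (41 xor 44) xor 6e = 05 xor 6e = 6b
byte 4: (bd xor 30) xor 65 = 8d xor 65 = e8
byte 5: (60 xor be) xor 6c = de xor 6c = b2
byte 6: (30 xor 45) xor 20 = 75 xor 20 = 55
byte 7: (e6 xor d3) xor 31 = 35 xor 31 = 04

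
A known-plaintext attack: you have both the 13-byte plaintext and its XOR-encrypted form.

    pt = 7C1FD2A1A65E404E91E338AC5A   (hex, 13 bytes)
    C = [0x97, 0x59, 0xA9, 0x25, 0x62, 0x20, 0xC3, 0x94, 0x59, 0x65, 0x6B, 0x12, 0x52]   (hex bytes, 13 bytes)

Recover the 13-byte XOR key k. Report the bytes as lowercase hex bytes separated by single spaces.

eb 46 7b 84 c4 7e 83 da c8 86 53 be 08

Since C = pt ⊕ k, XORing both sides with pt gives k = pt ⊕ C.
byte 0: 124 ⊕ 151 = 235
byte 1:  31 ⊕  89 =  70
byte 2: 210 ⊕ 169 = 123
byte 3: 161 ⊕  37 = 132
byte 4: 166 ⊕  98 = 196
byte 5:  94 ⊕  32 = 126
byte 6:  64 ⊕ 195 = 131
byte 7:  78 ⊕ 148 = 218
byte 8: 145 ⊕  89 = 200
byte 9: 227 ⊕ 101 = 134
byte 10:  56 ⊕ 107 =  83
byte 11: 172 ⊕  18 = 190
byte 12:  90 ⊕  82 =   8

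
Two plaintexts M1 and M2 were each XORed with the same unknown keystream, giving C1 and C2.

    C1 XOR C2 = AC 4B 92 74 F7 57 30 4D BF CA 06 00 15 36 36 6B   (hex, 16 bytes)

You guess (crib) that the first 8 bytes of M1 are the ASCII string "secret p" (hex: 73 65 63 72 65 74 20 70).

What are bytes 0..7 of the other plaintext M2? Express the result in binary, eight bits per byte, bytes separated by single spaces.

11011111 00101110 11110001 00000110 10010010 00100011 00010000 00111101

Since C1 ⊕ C2 = M1 ⊕ M2, XORing with the guessed M1 bytes yields the corresponding M2 bytes: M2 = (C1 ⊕ C2) ⊕ M1.
byte 0: ac ⊕ 73 = df
byte 1: 4b ⊕ 65 = 2e
byte 2: 92 ⊕ 63 = f1
byte 3: 74 ⊕ 72 = 06
byte 4: f7 ⊕ 65 = 92
byte 5: 57 ⊕ 74 = 23
byte 6: 30 ⊕ 20 = 10
byte 7: 4d ⊕ 70 = 3d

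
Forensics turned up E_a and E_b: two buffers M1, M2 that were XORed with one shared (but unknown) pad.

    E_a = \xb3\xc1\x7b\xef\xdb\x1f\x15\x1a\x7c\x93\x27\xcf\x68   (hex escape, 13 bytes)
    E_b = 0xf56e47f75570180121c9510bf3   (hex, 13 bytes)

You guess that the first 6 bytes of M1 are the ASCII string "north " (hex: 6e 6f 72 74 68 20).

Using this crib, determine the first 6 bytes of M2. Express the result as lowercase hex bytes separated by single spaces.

28 c0 4e 6c e6 4f

First, E_a ⊕ E_b = (M1 ⊕ K) ⊕ (M2 ⊕ K) = M1 ⊕ M2, so the key drops out. Then M2 = (M1 ⊕ M2) ⊕ M1 over the first 6 bytes.
byte 0: (b3 XOR f5) XOR 6e = 46 XOR 6e = 28
byte 1: (c1 XOR 6e) XOR 6f = af XOR 6f = c0
byte 2: (7b XOR 47) XOR 72 = 3c XOR 72 = 4e
byte 3: (ef XOR f7) XOR 74 = 18 XOR 74 = 6c
byte 4: (db XOR 55) XOR 68 = 8e XOR 68 = e6
byte 5: (1f XOR 70) XOR 20 = 6f XOR 20 = 4f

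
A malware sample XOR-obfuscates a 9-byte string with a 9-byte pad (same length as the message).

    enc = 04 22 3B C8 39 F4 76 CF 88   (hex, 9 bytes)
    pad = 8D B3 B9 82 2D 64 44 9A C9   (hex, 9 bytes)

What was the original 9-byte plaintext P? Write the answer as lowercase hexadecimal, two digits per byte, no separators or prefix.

8991824a1490325541

XOR is its own inverse, so applying the key byte-wise gives the result directly.
  4 ^ 141 = 137
 34 ^ 179 = 145
 59 ^ 185 = 130
200 ^ 130 =  74
 57 ^  45 =  20
244 ^ 100 = 144
118 ^  68 =  50
207 ^ 154 =  85
136 ^ 201 =  65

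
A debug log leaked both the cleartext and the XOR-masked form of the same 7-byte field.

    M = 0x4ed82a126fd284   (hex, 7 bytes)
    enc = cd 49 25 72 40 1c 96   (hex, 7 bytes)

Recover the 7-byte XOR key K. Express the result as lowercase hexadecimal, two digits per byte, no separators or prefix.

83910f602fce12

Since enc = M ⊕ K, XORing both sides with M gives K = M ⊕ enc.
 78 ⊕ 205 = 131
216 ⊕  73 = 145
 42 ⊕  37 =  15
 18 ⊕ 114 =  96
111 ⊕  64 =  47
210 ⊕  28 = 206
132 ⊕ 150 =  18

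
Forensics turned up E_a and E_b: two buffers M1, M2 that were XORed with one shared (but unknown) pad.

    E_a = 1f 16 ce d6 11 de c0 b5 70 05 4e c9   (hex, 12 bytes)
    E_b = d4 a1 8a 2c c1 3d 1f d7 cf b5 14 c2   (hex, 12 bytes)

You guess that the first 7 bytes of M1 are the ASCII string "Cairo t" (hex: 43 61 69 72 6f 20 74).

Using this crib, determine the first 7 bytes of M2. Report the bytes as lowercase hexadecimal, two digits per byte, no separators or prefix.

88d62d88bfc3ab

First, E_a ⊕ E_b = (M1 ⊕ K) ⊕ (M2 ⊕ K) = M1 ⊕ M2, so the key drops out. Then M2 = (M1 ⊕ M2) ⊕ M1 over the first 7 bytes.
byte 0: (1f xor d4) xor 43 = cb xor 43 = 88
byte 1: (16 xor a1) xor 61 = b7 xor 61 = d6
byte 2: (ce xor 8a) xor 69 = 44 xor 69 = 2d
byte 3: (d6 xor 2c) xor 72 = fa xor 72 = 88
byte 4: (11 xor c1) xor 6f = d0 xor 6f = bf
byte 5: (de xor 3d) xor 20 = e3 xor 20 = c3
byte 6: (c0 xor 1f) xor 74 = df xor 74 = ab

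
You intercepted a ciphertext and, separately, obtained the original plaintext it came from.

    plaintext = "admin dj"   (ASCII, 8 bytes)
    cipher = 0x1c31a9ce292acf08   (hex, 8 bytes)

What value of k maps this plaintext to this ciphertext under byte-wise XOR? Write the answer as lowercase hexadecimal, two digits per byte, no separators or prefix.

7d55c4a7470aab62

Since cipher = plaintext ⊕ k, XORing both sides with plaintext gives k = plaintext ⊕ cipher.
61 XOR 1c = 7d
64 XOR 31 = 55
6d XOR a9 = c4
69 XOR ce = a7
6e XOR 29 = 47
20 XOR 2a = 0a
64 XOR cf = ab
6a XOR 08 = 62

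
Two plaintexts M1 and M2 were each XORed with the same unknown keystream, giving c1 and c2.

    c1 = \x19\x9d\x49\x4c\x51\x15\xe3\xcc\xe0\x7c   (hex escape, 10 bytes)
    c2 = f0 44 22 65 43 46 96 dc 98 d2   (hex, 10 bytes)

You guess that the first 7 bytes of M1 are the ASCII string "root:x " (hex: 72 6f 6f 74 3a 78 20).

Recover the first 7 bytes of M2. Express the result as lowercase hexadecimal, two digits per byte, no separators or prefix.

First, c1 ⊕ c2 = (M1 ⊕ K) ⊕ (M2 ⊕ K) = M1 ⊕ M2, so the key drops out. Then M2 = (M1 ⊕ M2) ⊕ M1 over the first 7 bytes.
byte 0: (19 xor f0) xor 72 = e9 xor 72 = 9b
byte 1: (9d xor 44) xor 6f = d9 xor 6f = b6
byte 2: (49 xor 22) xor 6f = 6b xor 6f = 04
byte 3: (4c xor 65) xor 74 = 29 xor 74 = 5d
byte 4: (51 xor 43) xor 3a = 12 xor 3a = 28
byte 5: (15 xor 46) xor 78 = 53 xor 78 = 2b
byte 6: (e3 xor 96) xor 20 = 75 xor 20 = 55

9bb6045d282b55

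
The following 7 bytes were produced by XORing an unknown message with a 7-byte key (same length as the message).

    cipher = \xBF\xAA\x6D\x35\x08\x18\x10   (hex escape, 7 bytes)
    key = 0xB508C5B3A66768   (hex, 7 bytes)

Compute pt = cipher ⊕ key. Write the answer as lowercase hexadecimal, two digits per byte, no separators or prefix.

XOR is its own inverse, so applying the key byte-wise gives the result directly.
byte 0: 10111111 xor 10110101 = 00001010
byte 1: 10101010 xor 00001000 = 10100010
byte 2: 01101101 xor 11000101 = 10101000
byte 3: 00110101 xor 10110011 = 10000110
byte 4: 00001000 xor 10100110 = 10101110
byte 5: 00011000 xor 01100111 = 01111111
byte 6: 00010000 xor 01101000 = 01111000

0aa2a886ae7f78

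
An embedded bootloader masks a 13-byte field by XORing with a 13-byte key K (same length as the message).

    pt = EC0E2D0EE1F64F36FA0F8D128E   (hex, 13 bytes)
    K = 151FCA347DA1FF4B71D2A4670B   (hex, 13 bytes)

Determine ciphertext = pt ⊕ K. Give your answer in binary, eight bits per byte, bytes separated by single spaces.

XOR is its own inverse, so applying the key byte-wise gives the result directly.
ec XOR 15 = f9
0e XOR 1f = 11
2d XOR ca = e7
0e XOR 34 = 3a
e1 XOR 7d = 9c
f6 XOR a1 = 57
4f XOR ff = b0
36 XOR 4b = 7d
fa XOR 71 = 8b
0f XOR d2 = dd
8d XOR a4 = 29
12 XOR 67 = 75
8e XOR 0b = 85

11111001 00010001 11100111 00111010 10011100 01010111 10110000 01111101 10001011 11011101 00101001 01110101 10000101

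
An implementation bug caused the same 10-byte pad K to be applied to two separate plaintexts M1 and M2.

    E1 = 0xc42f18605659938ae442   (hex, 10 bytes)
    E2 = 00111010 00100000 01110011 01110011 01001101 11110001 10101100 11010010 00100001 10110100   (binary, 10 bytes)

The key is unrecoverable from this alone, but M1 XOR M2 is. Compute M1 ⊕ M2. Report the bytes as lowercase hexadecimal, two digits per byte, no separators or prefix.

fe0f6b131ba83f58c5f6

E1 ⊕ E2 = (M1 ⊕ K) ⊕ (M2 ⊕ K) = M1 ⊕ M2 — the shared key cancels under XOR.
byte 0: 11000100 ⊕ 00111010 = 11111110
byte 1: 00101111 ⊕ 00100000 = 00001111
byte 2: 00011000 ⊕ 01110011 = 01101011
byte 3: 01100000 ⊕ 01110011 = 00010011
byte 4: 01010110 ⊕ 01001101 = 00011011
byte 5: 01011001 ⊕ 11110001 = 10101000
byte 6: 10010011 ⊕ 10101100 = 00111111
byte 7: 10001010 ⊕ 11010010 = 01011000
byte 8: 11100100 ⊕ 00100001 = 11000101
byte 9: 01000010 ⊕ 10110100 = 11110110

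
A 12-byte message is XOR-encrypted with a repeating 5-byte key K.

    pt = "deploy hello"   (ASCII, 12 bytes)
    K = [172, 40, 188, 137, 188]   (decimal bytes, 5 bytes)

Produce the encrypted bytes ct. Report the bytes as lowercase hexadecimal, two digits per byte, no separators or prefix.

c84dcce5d3d508d4ecd0c047

The 5-byte key repeats, so the effective keystream is ac 28 bc 89 bc ac 28 bc 89 bc ac 28.
byte 0: 100 XOR 172 = 200
byte 1: 101 XOR  40 =  77
byte 2: 112 XOR 188 = 204
byte 3: 108 XOR 137 = 229
byte 4: 111 XOR 188 = 211
byte 5: 121 XOR 172 = 213
byte 6:  32 XOR  40 =   8
byte 7: 104 XOR 188 = 212
byte 8: 101 XOR 137 = 236
byte 9: 108 XOR 188 = 208
byte 10: 108 XOR 172 = 192
byte 11: 111 XOR  40 =  71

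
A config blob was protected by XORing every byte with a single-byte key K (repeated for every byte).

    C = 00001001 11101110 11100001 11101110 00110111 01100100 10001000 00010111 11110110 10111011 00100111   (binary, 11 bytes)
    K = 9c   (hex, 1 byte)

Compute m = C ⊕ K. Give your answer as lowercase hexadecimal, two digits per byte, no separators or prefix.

95727d72abf8148b6a27bb

The 1-byte key repeats, so the effective keystream is 9c 9c 9c 9c 9c 9c 9c 9c 9c 9c 9c.
byte 0:   9 XOR 156 = 149
byte 1: 238 XOR 156 = 114
byte 2: 225 XOR 156 = 125
byte 3: 238 XOR 156 = 114
byte 4:  55 XOR 156 = 171
byte 5: 100 XOR 156 = 248
byte 6: 136 XOR 156 =  20
byte 7:  23 XOR 156 = 139
byte 8: 246 XOR 156 = 106
byte 9: 187 XOR 156 =  39
byte 10:  39 XOR 156 = 187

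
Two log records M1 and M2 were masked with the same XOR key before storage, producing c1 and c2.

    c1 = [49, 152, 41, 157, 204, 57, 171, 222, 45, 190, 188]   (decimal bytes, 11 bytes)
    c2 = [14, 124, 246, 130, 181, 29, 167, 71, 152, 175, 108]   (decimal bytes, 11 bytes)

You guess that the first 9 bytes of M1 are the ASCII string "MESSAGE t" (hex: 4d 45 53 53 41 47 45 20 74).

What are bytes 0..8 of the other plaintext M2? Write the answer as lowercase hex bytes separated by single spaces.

First, c1 ⊕ c2 = (M1 ⊕ K) ⊕ (M2 ⊕ K) = M1 ⊕ M2, so the key drops out. Then M2 = (M1 ⊕ M2) ⊕ M1 over the first 9 bytes.
byte 0: (31 XOR 0e) XOR 4d = 3f XOR 4d = 72
byte 1: (98 XOR 7c) XOR 45 = e4 XOR 45 = a1
byte 2: (29 XOR f6) XOR 53 = df XOR 53 = 8c
byte 3: (9d XOR 82) XOR 53 = 1f XOR 53 = 4c
byte 4: (cc XOR b5) XOR 41 = 79 XOR 41 = 38
byte 5: (39 XOR 1d) XOR 47 = 24 XOR 47 = 63
byte 6: (ab XOR a7) XOR 45 = 0c XOR 45 = 49
byte 7: (de XOR 47) XOR 20 = 99 XOR 20 = b9
byte 8: (2d XOR 98) XOR 74 = b5 XOR 74 = c1

72 a1 8c 4c 38 63 49 b9 c1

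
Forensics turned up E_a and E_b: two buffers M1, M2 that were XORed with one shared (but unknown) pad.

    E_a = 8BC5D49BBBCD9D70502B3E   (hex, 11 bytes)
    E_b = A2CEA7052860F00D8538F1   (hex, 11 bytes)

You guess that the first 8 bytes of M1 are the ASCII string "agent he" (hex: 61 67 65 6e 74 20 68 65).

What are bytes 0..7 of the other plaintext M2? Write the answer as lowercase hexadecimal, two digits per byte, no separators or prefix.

486c16f0e78d0518

First, E_a ⊕ E_b = (M1 ⊕ K) ⊕ (M2 ⊕ K) = M1 ⊕ M2, so the key drops out. Then M2 = (M1 ⊕ M2) ⊕ M1 over the first 8 bytes.
byte 0: (8b XOR a2) XOR 61 = 29 XOR 61 = 48
byte 1: (c5 XOR ce) XOR 67 = 0b XOR 67 = 6c
byte 2: (d4 XOR a7) XOR 65 = 73 XOR 65 = 16
byte 3: (9b XOR 05) XOR 6e = 9e XOR 6e = f0
byte 4: (bb XOR 28) XOR 74 = 93 XOR 74 = e7
byte 5: (cd XOR 60) XOR 20 = ad XOR 20 = 8d
byte 6: (9d XOR f0) XOR 68 = 6d XOR 68 = 05
byte 7: (70 XOR 0d) XOR 65 = 7d XOR 65 = 18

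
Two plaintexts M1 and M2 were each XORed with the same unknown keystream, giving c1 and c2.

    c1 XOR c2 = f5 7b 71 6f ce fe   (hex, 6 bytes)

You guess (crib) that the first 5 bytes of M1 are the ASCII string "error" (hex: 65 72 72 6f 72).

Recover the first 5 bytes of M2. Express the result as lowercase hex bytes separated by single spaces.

Since c1 ⊕ c2 = M1 ⊕ M2, XORing with the guessed M1 bytes yields the corresponding M2 bytes: M2 = (c1 ⊕ c2) ⊕ M1.
11110101 XOR 01100101 = 10010000
01111011 XOR 01110010 = 00001001
01110001 XOR 01110010 = 00000011
01101111 XOR 01101111 = 00000000
11001110 XOR 01110010 = 10111100

90 09 03 00 bc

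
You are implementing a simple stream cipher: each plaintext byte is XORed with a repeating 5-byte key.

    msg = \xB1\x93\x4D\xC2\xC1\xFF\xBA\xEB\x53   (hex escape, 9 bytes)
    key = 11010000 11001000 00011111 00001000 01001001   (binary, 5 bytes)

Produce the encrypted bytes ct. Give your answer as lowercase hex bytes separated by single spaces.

The 5-byte key repeats, so the effective keystream is d0 c8 1f 08 49 d0 c8 1f 08.
byte 0: 10110001 ^ 11010000 = 01100001
byte 1: 10010011 ^ 11001000 = 01011011
byte 2: 01001101 ^ 00011111 = 01010010
byte 3: 11000010 ^ 00001000 = 11001010
byte 4: 11000001 ^ 01001001 = 10001000
byte 5: 11111111 ^ 11010000 = 00101111
byte 6: 10111010 ^ 11001000 = 01110010
byte 7: 11101011 ^ 00011111 = 11110100
byte 8: 01010011 ^ 00001000 = 01011011

61 5b 52 ca 88 2f 72 f4 5b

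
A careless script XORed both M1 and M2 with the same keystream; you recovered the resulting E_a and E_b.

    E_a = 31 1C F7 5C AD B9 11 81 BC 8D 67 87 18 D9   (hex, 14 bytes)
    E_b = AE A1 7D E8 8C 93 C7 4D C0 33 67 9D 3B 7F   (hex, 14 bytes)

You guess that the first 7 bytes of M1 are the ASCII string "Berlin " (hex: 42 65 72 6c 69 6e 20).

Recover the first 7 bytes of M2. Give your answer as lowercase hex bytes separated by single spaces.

dd d8 f8 d8 48 44 f6

First, E_a ⊕ E_b = (M1 ⊕ K) ⊕ (M2 ⊕ K) = M1 ⊕ M2, so the key drops out. Then M2 = (M1 ⊕ M2) ⊕ M1 over the first 7 bytes.
byte 0: (31 ^ ae) ^ 42 = 9f ^ 42 = dd
byte 1: (1c ^ a1) ^ 65 = bd ^ 65 = d8
byte 2: (f7 ^ 7d) ^ 72 = 8a ^ 72 = f8
byte 3: (5c ^ e8) ^ 6c = b4 ^ 6c = d8
byte 4: (ad ^ 8c) ^ 69 = 21 ^ 69 = 48
byte 5: (b9 ^ 93) ^ 6e = 2a ^ 6e = 44
byte 6: (11 ^ c7) ^ 20 = d6 ^ 20 = f6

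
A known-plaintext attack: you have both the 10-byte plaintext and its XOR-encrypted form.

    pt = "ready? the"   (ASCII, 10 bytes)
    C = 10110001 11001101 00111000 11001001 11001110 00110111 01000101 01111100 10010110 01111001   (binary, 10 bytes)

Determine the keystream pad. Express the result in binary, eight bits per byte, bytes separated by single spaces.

11000011 10101000 01011001 10101101 10110111 00001000 01100101 00001000 11111110 00011100

Since C = pt ⊕ pad, XORing both sides with pt gives pad = pt ⊕ C.
72 ⊕ b1 = c3
65 ⊕ cd = a8
61 ⊕ 38 = 59
64 ⊕ c9 = ad
79 ⊕ ce = b7
3f ⊕ 37 = 08
20 ⊕ 45 = 65
74 ⊕ 7c = 08
68 ⊕ 96 = fe
65 ⊕ 79 = 1c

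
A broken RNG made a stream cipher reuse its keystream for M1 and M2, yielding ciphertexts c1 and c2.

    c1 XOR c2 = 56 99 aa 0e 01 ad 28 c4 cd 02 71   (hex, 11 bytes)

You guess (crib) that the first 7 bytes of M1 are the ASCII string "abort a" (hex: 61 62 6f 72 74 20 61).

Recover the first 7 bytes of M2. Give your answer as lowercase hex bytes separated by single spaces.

37 fb c5 7c 75 8d 49

Since c1 ⊕ c2 = M1 ⊕ M2, XORing with the guessed M1 bytes yields the corresponding M2 bytes: M2 = (c1 ⊕ c2) ⊕ M1.
byte 0: 56 ⊕ 61 = 37
byte 1: 99 ⊕ 62 = fb
byte 2: aa ⊕ 6f = c5
byte 3: 0e ⊕ 72 = 7c
byte 4: 01 ⊕ 74 = 75
byte 5: ad ⊕ 20 = 8d
byte 6: 28 ⊕ 61 = 49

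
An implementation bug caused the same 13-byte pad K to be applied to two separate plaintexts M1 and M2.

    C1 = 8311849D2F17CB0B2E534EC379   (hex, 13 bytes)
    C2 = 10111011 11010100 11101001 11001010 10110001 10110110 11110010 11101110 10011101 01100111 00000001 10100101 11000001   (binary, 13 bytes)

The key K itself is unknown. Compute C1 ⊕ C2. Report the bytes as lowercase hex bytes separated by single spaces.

C1 ⊕ C2 = (M1 ⊕ K) ⊕ (M2 ⊕ K) = M1 ⊕ M2 — the shared key cancels under XOR.
83 xor bb = 38
11 xor d4 = c5
84 xor e9 = 6d
9d xor ca = 57
2f xor b1 = 9e
17 xor b6 = a1
cb xor f2 = 39
0b xor ee = e5
2e xor 9d = b3
53 xor 67 = 34
4e xor 01 = 4f
c3 xor a5 = 66
79 xor c1 = b8

38 c5 6d 57 9e a1 39 e5 b3 34 4f 66 b8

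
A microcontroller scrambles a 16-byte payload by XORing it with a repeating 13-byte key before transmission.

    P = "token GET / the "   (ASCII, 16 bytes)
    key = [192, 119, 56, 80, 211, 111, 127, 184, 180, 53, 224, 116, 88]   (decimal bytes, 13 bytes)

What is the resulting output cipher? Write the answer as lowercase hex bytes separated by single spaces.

The 13-byte key repeats, so the effective keystream is c0 77 38 50 d3 6f 7f b8 b4 35 e0 74 58 c0 77 38.
byte 0: 74 ^ c0 = b4
byte 1: 6f ^ 77 = 18
byte 2: 6b ^ 38 = 53
byte 3: 65 ^ 50 = 35
byte 4: 6e ^ d3 = bd
byte 5: 20 ^ 6f = 4f
byte 6: 47 ^ 7f = 38
byte 7: 45 ^ b8 = fd
byte 8: 54 ^ b4 = e0
byte 9: 20 ^ 35 = 15
byte 10: 2f ^ e0 = cf
byte 11: 20 ^ 74 = 54
byte 12: 74 ^ 58 = 2c
byte 13: 68 ^ c0 = a8
byte 14: 65 ^ 77 = 12
byte 15: 20 ^ 38 = 18

b4 18 53 35 bd 4f 38 fd e0 15 cf 54 2c a8 12 18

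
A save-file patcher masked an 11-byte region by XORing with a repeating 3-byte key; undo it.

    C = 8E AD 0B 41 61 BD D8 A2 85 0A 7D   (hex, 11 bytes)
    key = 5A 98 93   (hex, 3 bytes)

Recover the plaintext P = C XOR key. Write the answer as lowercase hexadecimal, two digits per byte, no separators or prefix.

The 3-byte key repeats, so the effective keystream is 5a 98 93 5a 98 93 5a 98 93 5a 98.
byte 0: 8e xor 5a = d4
byte 1: ad xor 98 = 35
byte 2: 0b xor 93 = 98
byte 3: 41 xor 5a = 1b
byte 4: 61 xor 98 = f9
byte 5: bd xor 93 = 2e
byte 6: d8 xor 5a = 82
byte 7: a2 xor 98 = 3a
byte 8: 85 xor 93 = 16
byte 9: 0a xor 5a = 50
byte 10: 7d xor 98 = e5

d435981bf92e823a1650e5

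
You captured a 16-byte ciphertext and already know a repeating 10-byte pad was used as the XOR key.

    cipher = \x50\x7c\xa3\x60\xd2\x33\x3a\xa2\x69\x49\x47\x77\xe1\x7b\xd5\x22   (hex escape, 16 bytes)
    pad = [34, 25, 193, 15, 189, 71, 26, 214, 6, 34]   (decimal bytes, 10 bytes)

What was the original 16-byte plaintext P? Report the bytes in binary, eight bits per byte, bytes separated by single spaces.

01110010 01100101 01100010 01101111 01101111 01110100 00100000 01110100 01101111 01101011 01100101 01101110 00100000 01110100 01101000 01100101

The 10-byte key repeats, so the effective keystream is 22 19 c1 0f bd 47 1a d6 06 22 22 19 c1 0f bd 47.
byte 0: 01010000 XOR 00100010 = 01110010
byte 1: 01111100 XOR 00011001 = 01100101
byte 2: 10100011 XOR 11000001 = 01100010
byte 3: 01100000 XOR 00001111 = 01101111
byte 4: 11010010 XOR 10111101 = 01101111
byte 5: 00110011 XOR 01000111 = 01110100
byte 6: 00111010 XOR 00011010 = 00100000
byte 7: 10100010 XOR 11010110 = 01110100
byte 8: 01101001 XOR 00000110 = 01101111
byte 9: 01001001 XOR 00100010 = 01101011
byte 10: 01000111 XOR 00100010 = 01100101
byte 11: 01110111 XOR 00011001 = 01101110
byte 12: 11100001 XOR 11000001 = 00100000
byte 13: 01111011 XOR 00001111 = 01110100
byte 14: 11010101 XOR 10111101 = 01101000
byte 15: 00100010 XOR 01000111 = 01100101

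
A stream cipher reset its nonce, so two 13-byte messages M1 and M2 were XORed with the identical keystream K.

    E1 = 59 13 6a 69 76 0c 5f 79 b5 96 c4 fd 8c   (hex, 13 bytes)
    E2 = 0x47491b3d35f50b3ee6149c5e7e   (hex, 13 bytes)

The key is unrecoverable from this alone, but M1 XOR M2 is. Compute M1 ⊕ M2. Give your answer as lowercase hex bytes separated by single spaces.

E1 ⊕ E2 = (M1 ⊕ K) ⊕ (M2 ⊕ K) = M1 ⊕ M2 — the shared key cancels under XOR.
59 XOR 47 = 1e
13 XOR 49 = 5a
6a XOR 1b = 71
69 XOR 3d = 54
76 XOR 35 = 43
0c XOR f5 = f9
5f XOR 0b = 54
79 XOR 3e = 47
b5 XOR e6 = 53
96 XOR 14 = 82
c4 XOR 9c = 58
fd XOR 5e = a3
8c XOR 7e = f2

1e 5a 71 54 43 f9 54 47 53 82 58 a3 f2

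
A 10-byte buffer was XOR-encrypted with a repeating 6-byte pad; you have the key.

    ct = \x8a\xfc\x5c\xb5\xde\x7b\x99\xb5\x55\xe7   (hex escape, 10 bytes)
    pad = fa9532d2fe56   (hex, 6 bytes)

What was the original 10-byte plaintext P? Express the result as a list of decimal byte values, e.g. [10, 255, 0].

The 6-byte key repeats, so the effective keystream is fa 95 32 d2 fe 56 fa 95 32 d2.
byte 0: 138 ⊕ 250 = 112
byte 1: 252 ⊕ 149 = 105
byte 2:  92 ⊕  50 = 110
byte 3: 181 ⊕ 210 = 103
byte 4: 222 ⊕ 254 =  32
byte 5: 123 ⊕  86 =  45
byte 6: 153 ⊕ 250 =  99
byte 7: 181 ⊕ 149 =  32
byte 8:  85 ⊕  50 = 103
byte 9: 231 ⊕ 210 =  53

[112, 105, 110, 103, 32, 45, 99, 32, 103, 53]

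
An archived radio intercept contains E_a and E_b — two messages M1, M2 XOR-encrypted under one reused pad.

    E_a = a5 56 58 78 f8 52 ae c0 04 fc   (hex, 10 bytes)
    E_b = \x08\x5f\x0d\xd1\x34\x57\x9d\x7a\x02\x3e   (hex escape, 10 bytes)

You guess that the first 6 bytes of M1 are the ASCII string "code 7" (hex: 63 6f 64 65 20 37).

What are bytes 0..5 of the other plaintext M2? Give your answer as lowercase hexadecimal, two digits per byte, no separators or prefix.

First, E_a ⊕ E_b = (M1 ⊕ K) ⊕ (M2 ⊕ K) = M1 ⊕ M2, so the key drops out. Then M2 = (M1 ⊕ M2) ⊕ M1 over the first 6 bytes.
byte 0: (a5 ^ 08) ^ 63 = ad ^ 63 = ce
byte 1: (56 ^ 5f) ^ 6f = 09 ^ 6f = 66
byte 2: (58 ^ 0d) ^ 64 = 55 ^ 64 = 31
byte 3: (78 ^ d1) ^ 65 = a9 ^ 65 = cc
byte 4: (f8 ^ 34) ^ 20 = cc ^ 20 = ec
byte 5: (52 ^ 57) ^ 37 = 05 ^ 37 = 32

ce6631ccec32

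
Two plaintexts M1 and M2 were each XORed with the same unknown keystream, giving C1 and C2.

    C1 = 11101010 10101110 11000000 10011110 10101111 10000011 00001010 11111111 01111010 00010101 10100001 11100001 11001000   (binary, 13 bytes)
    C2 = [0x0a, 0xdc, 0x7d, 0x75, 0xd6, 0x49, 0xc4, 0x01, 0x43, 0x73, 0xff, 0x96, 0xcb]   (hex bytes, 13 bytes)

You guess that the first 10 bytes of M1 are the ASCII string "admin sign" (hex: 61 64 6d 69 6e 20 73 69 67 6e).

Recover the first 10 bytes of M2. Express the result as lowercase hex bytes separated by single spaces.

First, C1 ⊕ C2 = (M1 ⊕ K) ⊕ (M2 ⊕ K) = M1 ⊕ M2, so the key drops out. Then M2 = (M1 ⊕ M2) ⊕ M1 over the first 10 bytes.
byte 0: (ea xor 0a) xor 61 = e0 xor 61 = 81
byte 1: (ae xor dc) xor 64 = 72 xor 64 = 16
byte 2: (c0 xor 7d) xor 6d = bd xor 6d = d0
byte 3: (9e xor 75) xor 69 = eb xor 69 = 82
byte 4: (af xor d6) xor 6e = 79 xor 6e = 17
byte 5: (83 xor 49) xor 20 = ca xor 20 = ea
byte 6: (0a xor c4) xor 73 = ce xor 73 = bd
byte 7: (ff xor 01) xor 69 = fe xor 69 = 97
byte 8: (7a xor 43) xor 67 = 39 xor 67 = 5e
byte 9: (15 xor 73) xor 6e = 66 xor 6e = 08

81 16 d0 82 17 ea bd 97 5e 08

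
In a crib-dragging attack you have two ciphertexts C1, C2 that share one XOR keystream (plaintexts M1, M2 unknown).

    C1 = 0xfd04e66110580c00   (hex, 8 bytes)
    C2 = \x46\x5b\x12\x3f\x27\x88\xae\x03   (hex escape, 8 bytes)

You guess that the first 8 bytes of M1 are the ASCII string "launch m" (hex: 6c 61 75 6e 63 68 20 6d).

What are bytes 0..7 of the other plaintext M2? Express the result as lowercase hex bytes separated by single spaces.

d7 3e 81 30 54 b8 82 6e

First, C1 ⊕ C2 = (M1 ⊕ K) ⊕ (M2 ⊕ K) = M1 ⊕ M2, so the key drops out. Then M2 = (M1 ⊕ M2) ⊕ M1 over the first 8 bytes.
byte 0: (fd xor 46) xor 6c = bb xor 6c = d7
byte 1: (04 xor 5b) xor 61 = 5f xor 61 = 3e
byte 2: (e6 xor 12) xor 75 = f4 xor 75 = 81
byte 3: (61 xor 3f) xor 6e = 5e xor 6e = 30
byte 4: (10 xor 27) xor 63 = 37 xor 63 = 54
byte 5: (58 xor 88) xor 68 = d0 xor 68 = b8
byte 6: (0c xor ae) xor 20 = a2 xor 20 = 82
byte 7: (00 xor 03) xor 6d = 03 xor 6d = 6e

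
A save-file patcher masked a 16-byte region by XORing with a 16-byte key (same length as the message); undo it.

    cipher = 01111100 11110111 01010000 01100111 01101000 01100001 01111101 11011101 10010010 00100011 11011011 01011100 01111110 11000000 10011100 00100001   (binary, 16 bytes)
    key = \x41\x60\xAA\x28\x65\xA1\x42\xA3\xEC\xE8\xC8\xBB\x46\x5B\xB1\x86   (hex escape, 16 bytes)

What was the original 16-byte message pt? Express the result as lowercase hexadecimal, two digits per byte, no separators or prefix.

byte 0: 7c ^ 41 = 3d
byte 1: f7 ^ 60 = 97
byte 2: 50 ^ aa = fa
byte 3: 67 ^ 28 = 4f
byte 4: 68 ^ 65 = 0d
byte 5: 61 ^ a1 = c0
byte 6: 7d ^ 42 = 3f
byte 7: dd ^ a3 = 7e
byte 8: 92 ^ ec = 7e
byte 9: 23 ^ e8 = cb
byte 10: db ^ c8 = 13
byte 11: 5c ^ bb = e7
byte 12: 7e ^ 46 = 38
byte 13: c0 ^ 5b = 9b
byte 14: 9c ^ b1 = 2d
byte 15: 21 ^ 86 = a7

3d97fa4f0dc03f7e7ecb13e7389b2da7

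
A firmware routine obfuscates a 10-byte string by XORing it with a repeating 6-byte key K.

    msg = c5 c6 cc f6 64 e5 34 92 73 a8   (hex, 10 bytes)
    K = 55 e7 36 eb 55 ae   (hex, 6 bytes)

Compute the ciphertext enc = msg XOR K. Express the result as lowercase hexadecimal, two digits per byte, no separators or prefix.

The 6-byte key repeats, so the effective keystream is 55 e7 36 eb 55 ae 55 e7 36 eb.
byte 0: 197 XOR  85 = 144
byte 1: 198 XOR 231 =  33
byte 2: 204 XOR  54 = 250
byte 3: 246 XOR 235 =  29
byte 4: 100 XOR  85 =  49
byte 5: 229 XOR 174 =  75
byte 6:  52 XOR  85 =  97
byte 7: 146 XOR 231 = 117
byte 8: 115 XOR  54 =  69
byte 9: 168 XOR 235 =  67

9021fa1d314b61754543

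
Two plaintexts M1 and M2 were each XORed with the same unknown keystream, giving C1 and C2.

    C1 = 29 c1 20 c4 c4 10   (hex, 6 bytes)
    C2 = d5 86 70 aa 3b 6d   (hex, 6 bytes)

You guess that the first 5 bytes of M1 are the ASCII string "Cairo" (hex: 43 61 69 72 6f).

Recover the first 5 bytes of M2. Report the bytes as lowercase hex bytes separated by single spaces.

First, C1 ⊕ C2 = (M1 ⊕ K) ⊕ (M2 ⊕ K) = M1 ⊕ M2, so the key drops out. Then M2 = (M1 ⊕ M2) ⊕ M1 over the first 5 bytes.
byte 0: (29 XOR d5) XOR 43 = fc XOR 43 = bf
byte 1: (c1 XOR 86) XOR 61 = 47 XOR 61 = 26
byte 2: (20 XOR 70) XOR 69 = 50 XOR 69 = 39
byte 3: (c4 XOR aa) XOR 72 = 6e XOR 72 = 1c
byte 4: (c4 XOR 3b) XOR 6f = ff XOR 6f = 90

bf 26 39 1c 90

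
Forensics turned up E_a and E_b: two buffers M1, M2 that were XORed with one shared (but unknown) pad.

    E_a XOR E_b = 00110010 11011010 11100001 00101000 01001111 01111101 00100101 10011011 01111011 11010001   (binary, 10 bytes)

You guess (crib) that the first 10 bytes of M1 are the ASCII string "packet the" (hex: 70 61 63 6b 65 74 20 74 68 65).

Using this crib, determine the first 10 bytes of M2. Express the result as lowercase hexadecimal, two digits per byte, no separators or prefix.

Since E_a ⊕ E_b = M1 ⊕ M2, XORing with the guessed M1 bytes yields the corresponding M2 bytes: M2 = (E_a ⊕ E_b) ⊕ M1.
00110010 ⊕ 01110000 = 01000010
11011010 ⊕ 01100001 = 10111011
11100001 ⊕ 01100011 = 10000010
00101000 ⊕ 01101011 = 01000011
01001111 ⊕ 01100101 = 00101010
01111101 ⊕ 01110100 = 00001001
00100101 ⊕ 00100000 = 00000101
10011011 ⊕ 01110100 = 11101111
01111011 ⊕ 01101000 = 00010011
11010001 ⊕ 01100101 = 10110100

42bb82432a0905ef13b4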